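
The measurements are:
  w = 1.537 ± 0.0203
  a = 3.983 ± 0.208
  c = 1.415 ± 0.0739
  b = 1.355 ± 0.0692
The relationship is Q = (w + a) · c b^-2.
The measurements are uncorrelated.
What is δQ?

Let u = w + a = 5.520. δu = √(δw² + δa²) = √(0.000412 + 0.0433) = 0.209, so δu/u = 0.0379.
Q is then a monomial in u, c, b:
δQ/Q = √((δu/u)² + (1·δc/c)² + (-2·δb/b)²) = √(0.00143 + 0.00273 + 0.0104) = 0.121
Q = 4.254, so δQ = 0.121 × 4.254 = 0.514.

0.514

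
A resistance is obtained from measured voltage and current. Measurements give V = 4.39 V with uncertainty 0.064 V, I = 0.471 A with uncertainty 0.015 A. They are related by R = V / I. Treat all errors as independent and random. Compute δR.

0.326 Ω

R is a product of powers, so relative uncertainties combine in quadrature:
  (1·δV/V)² = (1×0.0146)² = 0.000213;  (-1·δI/I)² = (-1×0.0318)² = 0.00101
δR/R = √(0.00123) = 0.0350
R = 9.32 Ω, so δR = 0.0350 × 9.32 = 0.326 Ω.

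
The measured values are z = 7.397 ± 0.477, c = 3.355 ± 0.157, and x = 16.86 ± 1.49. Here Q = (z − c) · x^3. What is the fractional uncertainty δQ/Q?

Let u = z − c = 4.042. δu = √(δz² + δc²) = √(0.228 + 0.0246) = 0.502, so δu/u = 0.124.
Q is then a monomial in u, x:
δQ/Q = √((δu/u)² + (3·δx/x)²) = √(0.0154 + 0.0703) = 0.293

0.293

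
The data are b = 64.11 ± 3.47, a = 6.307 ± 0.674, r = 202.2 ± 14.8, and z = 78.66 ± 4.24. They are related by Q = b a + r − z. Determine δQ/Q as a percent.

Let p = b·a = 404.3. δp/p = √((1·δb/b)² + (1·δa/a)²) = √(0.00293 + 0.0114) = 0.120, so δp = 48.4.
Q = p + r − z: δQ = √(δp² + δr² + δz²) = √(2350 + 219 + 18.0) = 50.8
Q = 527.9, so δQ/Q = 50.8/527.9 = 0.0963.

9.63%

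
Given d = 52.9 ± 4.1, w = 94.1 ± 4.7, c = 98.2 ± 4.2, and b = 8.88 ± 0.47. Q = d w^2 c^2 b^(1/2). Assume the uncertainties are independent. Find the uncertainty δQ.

Relative error in a monomial: (δQ/Q)² = Σ (nᵢ · δxᵢ/xᵢ)².
  (1·δd/d)² = (1×0.0775)² = 0.00601;  (2·δw/w)² = (2×0.0499)² = 0.00998;  (2·δc/c)² = (2×0.0428)² = 0.00732;  (½·δb/b)² = (0.5×0.0529)² = 0.000700
δQ/Q = √(0.0240) = 0.155
Q = 1.35e+10, so δQ = 0.155 × 1.35e+10 = 2.09e+09.

2.09e+09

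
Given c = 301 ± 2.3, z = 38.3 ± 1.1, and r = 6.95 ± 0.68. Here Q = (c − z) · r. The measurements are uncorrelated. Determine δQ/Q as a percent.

9.83%

Let u = c − z = 263. δu = √(δc² + δz²) = √(5.29 + 1.21) = 2.55, so δu/u = 0.00971.
Q is then a monomial in u, r:
δQ/Q = √((δu/u)² + (1·δr/r)²) = √(9.42e-05 + 0.00957) = 0.0983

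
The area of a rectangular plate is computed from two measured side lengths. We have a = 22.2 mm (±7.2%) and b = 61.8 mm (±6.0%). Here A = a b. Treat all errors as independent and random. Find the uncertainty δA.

A is a product of powers, so relative uncertainties combine in quadrature:
  (1·δa/a)² = (1×0.0720)² = 0.00518;  (1·δb/b)² = (1×0.0600)² = 0.00360
δA/A = √(0.00878) = 0.0937
A = 1370 mm^2, so δA = 0.0937 × 1370 = 129 mm^2.

129 mm^2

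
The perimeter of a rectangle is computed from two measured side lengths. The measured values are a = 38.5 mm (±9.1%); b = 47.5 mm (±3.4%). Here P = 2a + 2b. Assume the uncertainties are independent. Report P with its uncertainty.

For a sum/difference, combine absolute errors in quadrature:
  (2·δa)² = 49.1;  (2·δb)² = 10.4
δP = √(59.5) = 7.72 mm
P = 172 mm.

172 ± 7.72 mm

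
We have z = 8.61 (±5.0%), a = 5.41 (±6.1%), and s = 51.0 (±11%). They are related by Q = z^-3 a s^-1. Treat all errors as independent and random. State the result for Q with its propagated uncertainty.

(1.66 ± 0.325) × 10^-4

Each factor contributes (exponent × relative error)² to (δQ/Q)²:
  (-3·δz/z)² = (-3×0.0500)² = 0.0225;  (1·δa/a)² = (1×0.0610)² = 0.00372;  (-1·δs/s)² = (-1×0.110)² = 0.0121
δQ/Q = √(0.0383) = 0.196
Q = 0.000166, so δQ = 0.196 × 0.000166 = 3.25e-05.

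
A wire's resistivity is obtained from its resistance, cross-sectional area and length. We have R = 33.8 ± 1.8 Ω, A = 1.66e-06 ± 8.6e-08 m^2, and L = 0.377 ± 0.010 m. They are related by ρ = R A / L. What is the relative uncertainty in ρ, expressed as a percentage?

Products/powers → add relative errors in quadrature, weighted by exponent:
  (1·δR/R)² = (1×0.0533)² = 0.00284;  (1·δA/A)² = (1×0.0518)² = 0.00268;  (-1·δL/L)² = (-1×0.0265)² = 0.000704
δρ/ρ = √(0.00622) = 0.0789

7.89%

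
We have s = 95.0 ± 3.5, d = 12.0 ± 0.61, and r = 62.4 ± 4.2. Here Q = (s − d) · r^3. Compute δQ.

Let u = s − d = 83.0. δu = √(δs² + δd²) = √(12.2 + 0.372) = 3.55, so δu/u = 0.0428.
Q is then a monomial in u, r:
δQ/Q = √((δu/u)² + (3·δr/r)²) = √(0.00183 + 0.0408) = 0.206
Q = 2.02e+07, so δQ = 0.206 × 2.02e+07 = 4.16e+06.

4.16e+06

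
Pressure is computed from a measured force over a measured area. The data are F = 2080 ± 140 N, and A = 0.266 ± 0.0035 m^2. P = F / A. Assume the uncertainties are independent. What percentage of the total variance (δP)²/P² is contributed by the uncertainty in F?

(δP/P)² = (1·δF/F)² + (-1·δA/A)²
  F term: (1×0.0673)² = 0.00453
  A term: (-1×0.0132)² = 0.000173
Total = 0.00470. Share from F = 0.00453/0.00470 = 0.963.

96.3%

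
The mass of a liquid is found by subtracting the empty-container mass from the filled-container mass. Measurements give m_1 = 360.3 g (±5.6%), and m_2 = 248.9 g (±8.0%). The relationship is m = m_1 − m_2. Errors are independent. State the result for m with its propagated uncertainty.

m is a linear combination, so absolute uncertainties add in quadrature:
  (δm_1)² = 407;  (δm_2)² = 396
δm = √(804) = 28.3 g
m = 111.4 g.

111.4 ± 28.3 g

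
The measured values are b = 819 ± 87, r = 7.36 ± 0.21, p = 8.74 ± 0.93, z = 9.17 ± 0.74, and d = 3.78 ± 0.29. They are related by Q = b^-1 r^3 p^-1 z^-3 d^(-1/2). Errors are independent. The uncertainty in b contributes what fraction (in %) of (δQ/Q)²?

12.5%

(δQ/Q)² = (-1·δb/b)² + (3·δr/r)² + (-1·δp/p)² + (-3·δz/z)² + (−½·δd/d)²
  b term: (-1×0.106)² = 0.0113
  r term: (3×0.0285)² = 0.00733
  p term: (-1×0.106)² = 0.0113
  z term: (-3×0.0807)² = 0.0586
  d term: (-0.5×0.0767)² = 0.00147
Total = 0.0900. Share from b = 0.0113/0.0900 = 0.125.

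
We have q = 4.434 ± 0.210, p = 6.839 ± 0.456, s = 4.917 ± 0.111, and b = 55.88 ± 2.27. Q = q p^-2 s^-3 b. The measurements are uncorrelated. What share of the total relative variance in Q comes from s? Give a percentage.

17.5%

(δQ/Q)² = (1·δq/q)² + (-2·δp/p)² + (-3·δs/s)² + (1·δb/b)²
  q term: (1×0.0474)² = 0.00224
  p term: (-2×0.0667)² = 0.0178
  s term: (-3×0.0226)² = 0.00459
  b term: (1×0.0406)² = 0.00165
Total = 0.0263. Share from s = 0.00459/0.0263 = 0.175.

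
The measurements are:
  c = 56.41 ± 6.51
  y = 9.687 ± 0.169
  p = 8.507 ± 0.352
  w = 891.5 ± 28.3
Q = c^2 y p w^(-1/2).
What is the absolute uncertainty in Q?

Each factor contributes (exponent × relative error)² to (δQ/Q)²:
  (2·δc/c)² = (2×0.115)² = 0.0533;  (1·δy/y)² = (1×0.0174)² = 0.000304;  (1·δp/p)² = (1×0.0414)² = 0.00171;  (−½·δw/w)² = (-0.5×0.0317)² = 0.000252
δQ/Q = √(0.0555) = 0.236
Q = 8782, so δQ = 0.236 × 8782 = 2070.

2070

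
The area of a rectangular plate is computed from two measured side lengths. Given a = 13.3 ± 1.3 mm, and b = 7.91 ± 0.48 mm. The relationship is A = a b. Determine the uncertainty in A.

12.1 mm^2

Since A is a product/quotient, work with relative uncertainties:
  (1·δa/a)² = (1×0.0977)² = 0.00955;  (1·δb/b)² = (1×0.0607)² = 0.00368
δA/A = √(0.0132) = 0.115
A = 105 mm^2, so δA = 0.115 × 105 = 12.1 mm^2.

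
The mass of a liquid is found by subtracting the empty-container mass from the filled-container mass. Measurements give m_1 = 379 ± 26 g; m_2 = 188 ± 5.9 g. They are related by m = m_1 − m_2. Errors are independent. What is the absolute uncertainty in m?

26.7 g

Sums and differences: (δm)² = Σ (cᵢ δxᵢ)².
  (δm_1)² = 676;  (δm_2)² = 34.8
δm = √(711) = 26.7 g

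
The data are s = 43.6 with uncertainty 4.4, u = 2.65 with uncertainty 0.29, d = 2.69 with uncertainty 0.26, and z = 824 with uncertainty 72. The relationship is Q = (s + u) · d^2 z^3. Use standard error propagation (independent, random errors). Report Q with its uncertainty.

(1.87 ± 0.635) × 10^11

Let w = s + u = 46.2. δw = √(δs² + δu²) = √(19.4 + 0.0841) = 4.41, so δw/w = 0.0953.
Q is then a monomial in w, d, z:
δQ/Q = √((δw/w)² + (2·δd/d)² + (3·δz/z)²) = √(0.00909 + 0.0374 + 0.0687) = 0.339
Q = 1.87e+11, so δQ = 0.339 × 1.87e+11 = 6.35e+10.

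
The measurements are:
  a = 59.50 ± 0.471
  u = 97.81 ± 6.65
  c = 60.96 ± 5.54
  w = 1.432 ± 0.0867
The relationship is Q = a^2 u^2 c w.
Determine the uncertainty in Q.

For a monomial Q ∝ a^2, u^2, c, w, fractional errors add in quadrature:
  (2·δa/a)² = (2×0.00792)² = 0.000251;  (2·δu/u)² = (2×0.0680)² = 0.0185;  (1·δc/c)² = (1×0.0909)² = 0.00826;  (1·δw/w)² = (1×0.0605)² = 0.00367
δQ/Q = √(0.0307) = 0.175
Q = 2.957e+09, so δQ = 0.175 × 2.957e+09 = 5.18e+08.

5.18e+08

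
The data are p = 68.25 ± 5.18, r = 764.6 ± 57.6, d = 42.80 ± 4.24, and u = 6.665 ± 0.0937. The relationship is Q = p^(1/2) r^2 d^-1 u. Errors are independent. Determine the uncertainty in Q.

1.39e+05

For a monomial Q ∝ p^(1/2), r^2, d^-1, u, fractional errors add in quadrature:
  (½·δp/p)² = (0.5×0.0759)² = 0.00144;  (2·δr/r)² = (2×0.0753)² = 0.0227;  (-1·δd/d)² = (-1×0.0991)² = 0.00981;  (1·δu/u)² = (1×0.0141)² = 0.000198
δQ/Q = √(0.0342) = 0.185
Q = 752100, so δQ = 0.185 × 752100 = 1.39e+05.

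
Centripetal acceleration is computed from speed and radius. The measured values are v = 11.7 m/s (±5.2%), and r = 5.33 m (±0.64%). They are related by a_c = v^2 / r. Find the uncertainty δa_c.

Products/powers → add relative errors in quadrature, weighted by exponent:
  (2·δv/v)² = (2×0.0520)² = 0.0108;  (-1·δr/r)² = (-1×0.00640)² = 4.1e-05
δa_c/a_c = √(0.0109) = 0.104
a_c = 25.7 m/s^2, so δa_c = 0.104 × 25.7 = 2.68 m/s^2.

2.68 m/s^2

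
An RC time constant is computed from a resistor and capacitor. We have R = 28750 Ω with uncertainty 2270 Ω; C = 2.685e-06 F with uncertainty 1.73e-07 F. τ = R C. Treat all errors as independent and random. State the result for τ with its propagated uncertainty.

Relative error in a monomial: (δτ/τ)² = Σ (nᵢ · δxᵢ/xᵢ)².
  (1·δR/R)² = (1×0.0790)² = 0.00623;  (1·δC/C)² = (1×0.0644)² = 0.00415
δτ/τ = √(0.0104) = 0.102
τ = 0.07719 s, so δτ = 0.102 × 0.07719 = 0.00787 s.

0.07719 ± 0.00787 s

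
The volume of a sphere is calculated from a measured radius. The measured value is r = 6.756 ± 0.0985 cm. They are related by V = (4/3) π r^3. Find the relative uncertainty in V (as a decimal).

V ∝ r^3, so δV/V = |3| · δr/r = 3 × 0.0146 = 0.0437.

0.0437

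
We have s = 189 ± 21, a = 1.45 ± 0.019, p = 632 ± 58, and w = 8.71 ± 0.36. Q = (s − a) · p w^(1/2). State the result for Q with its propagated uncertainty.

Let u = s − a = 188. δu = √(δs² + δa²) = √(441 + 0.000361) = 21.0, so δu/u = 0.112.
Q is then a monomial in u, p, w:
δQ/Q = √((δu/u)² + (1·δp/p)² + (½·δw/w)²) = √(0.0125 + 0.00842 + 0.000427) = 0.146
Q = 3.5e+05, so δQ = 0.146 × 3.5e+05 = 51200.

(3.50 ± 0.512) × 10^5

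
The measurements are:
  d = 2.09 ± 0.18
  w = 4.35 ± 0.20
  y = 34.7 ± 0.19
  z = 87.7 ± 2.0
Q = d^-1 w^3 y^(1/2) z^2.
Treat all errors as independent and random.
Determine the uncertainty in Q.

Q is a product of powers, so relative uncertainties combine in quadrature:
  (-1·δd/d)² = (-1×0.0861)² = 0.00742;  (3·δw/w)² = (3×0.0460)² = 0.0190;  (½·δy/y)² = (0.5×0.00548)² = 7.5e-06;  (2·δz/z)² = (2×0.0228)² = 0.00208
δQ/Q = √(0.0285) = 0.169
Q = 1.78e+06, so δQ = 0.169 × 1.78e+06 = 3.01e+05.

3.01e+05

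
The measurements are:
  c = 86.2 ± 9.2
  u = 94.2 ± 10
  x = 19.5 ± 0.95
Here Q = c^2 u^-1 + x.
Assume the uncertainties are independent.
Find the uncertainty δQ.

Let p = c^2·u^-1 = 78.9. δp/p = √((2·δc/c)² + (-1·δu/u)²) = √(0.0456 + 0.0113) = 0.238, so δp = 18.8.
Q = p + x: δQ = √(δp² + δx²) = √(354 + 0.902) = 18.8

18.8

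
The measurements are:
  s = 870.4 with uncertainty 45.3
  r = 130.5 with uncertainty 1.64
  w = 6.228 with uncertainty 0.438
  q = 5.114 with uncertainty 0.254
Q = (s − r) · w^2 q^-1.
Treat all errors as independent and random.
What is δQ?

Let u = s − r = 739.9. δu = √(δs² + δr²) = √(2050 + 2.69) = 45.3, so δu/u = 0.0613.
Q is then a monomial in u, w, q:
δQ/Q = √((δu/u)² + (2·δw/w)² + (-1·δq/q)²) = √(0.00375 + 0.0198 + 0.00247) = 0.161
Q = 5612, so δQ = 0.161 × 5612 = 905.

905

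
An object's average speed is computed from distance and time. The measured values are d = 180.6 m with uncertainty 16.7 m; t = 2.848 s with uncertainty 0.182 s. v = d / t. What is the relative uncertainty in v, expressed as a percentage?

For a monomial v ∝ d, t^-1, fractional errors add in quadrature:
  (1·δd/d)² = (1×0.0925)² = 0.00855;  (-1·δt/t)² = (-1×0.0639)² = 0.00408
δv/v = √(0.0126) = 0.112

11.2%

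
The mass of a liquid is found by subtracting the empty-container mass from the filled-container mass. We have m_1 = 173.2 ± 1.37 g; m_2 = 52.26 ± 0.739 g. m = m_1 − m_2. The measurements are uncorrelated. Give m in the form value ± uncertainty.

Each term contributes (cᵢ δxᵢ)² to (δm)²:
  (δm_1)² = 1.88;  (δm_2)² = 0.546
δm = √(2.42) = 1.56 g
m = 120.9 g.

120.9 ± 1.56 g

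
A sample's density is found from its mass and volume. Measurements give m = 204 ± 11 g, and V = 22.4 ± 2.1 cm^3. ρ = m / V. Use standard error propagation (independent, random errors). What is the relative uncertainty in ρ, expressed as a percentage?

10.8%

Products/powers → add relative errors in quadrature, weighted by exponent:
  (1·δm/m)² = (1×0.0539)² = 0.00291;  (-1·δV/V)² = (-1×0.0938)² = 0.00879
δρ/ρ = √(0.0117) = 0.108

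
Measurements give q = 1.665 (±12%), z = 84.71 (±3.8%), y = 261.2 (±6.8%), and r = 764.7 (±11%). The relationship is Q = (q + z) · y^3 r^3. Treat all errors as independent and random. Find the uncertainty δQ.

Let u = q + z = 86.38. δu = √(δq² + δz²) = √(0.0399 + 10.4) = 3.23, so δu/u = 0.0373.
Q is then a monomial in u, y, r:
δQ/Q = √((δu/u)² + (3·δy/y)² + (3·δr/r)²) = √(0.00139 + 0.0416 + 0.109) = 0.390
Q = 6.883e+17, so δQ = 0.390 × 6.883e+17 = 2.68e+17.

2.68e+17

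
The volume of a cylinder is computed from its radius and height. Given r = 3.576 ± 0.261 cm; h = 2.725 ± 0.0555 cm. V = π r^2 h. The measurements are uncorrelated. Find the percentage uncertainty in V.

For a monomial V ∝ r^2, h, fractional errors add in quadrature:
  (2·δr/r)² = (2×0.0730)² = 0.0213;  (1·δh/h)² = (1×0.0204)² = 0.000415
δV/V = √(0.0217) = 0.147

14.7%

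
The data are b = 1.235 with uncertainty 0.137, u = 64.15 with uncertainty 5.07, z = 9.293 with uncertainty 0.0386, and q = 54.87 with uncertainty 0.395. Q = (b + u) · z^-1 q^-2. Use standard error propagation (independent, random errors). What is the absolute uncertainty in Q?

Let w = b + u = 65.39. δw = √(δb² + δu²) = √(0.0188 + 25.7) = 5.07, so δw/w = 0.0776.
Q is then a monomial in w, z, q:
δQ/Q = √((δw/w)² + (-1·δz/z)² + (-2·δq/q)²) = √(0.00602 + 1.73e-05 + 0.000207) = 0.0790
Q = 0.002337, so δQ = 0.0790 × 0.002337 = 0.000185.

0.000185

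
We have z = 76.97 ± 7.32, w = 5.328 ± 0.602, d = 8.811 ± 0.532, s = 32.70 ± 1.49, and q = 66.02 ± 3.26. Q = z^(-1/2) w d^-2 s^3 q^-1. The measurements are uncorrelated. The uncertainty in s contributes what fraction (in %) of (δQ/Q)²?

(δQ/Q)² = (−½·δz/z)² + (1·δw/w)² + (-2·δd/d)² + (3·δs/s)² + (-1·δq/q)²
  z term: (-0.5×0.0951)² = 0.00226
  w term: (1×0.113)² = 0.0128
  d term: (-2×0.0604)² = 0.0146
  s term: (3×0.0456)² = 0.0187
  q term: (-1×0.0494)² = 0.00244
Total = 0.0507. Share from s = 0.0187/0.0507 = 0.368.

36.8%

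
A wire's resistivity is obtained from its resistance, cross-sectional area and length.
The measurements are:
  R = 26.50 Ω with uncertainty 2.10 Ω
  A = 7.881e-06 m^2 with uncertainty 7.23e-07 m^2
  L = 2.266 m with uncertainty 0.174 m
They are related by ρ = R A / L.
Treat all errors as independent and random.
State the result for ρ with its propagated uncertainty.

(9.217 ± 1.32) × 10^-5 Ω·m

ρ is a product of powers, so relative uncertainties combine in quadrature:
  (1·δR/R)² = (1×0.0792)² = 0.00628;  (1·δA/A)² = (1×0.0917)² = 0.00842;  (-1·δL/L)² = (-1×0.0768)² = 0.00590
δρ/ρ = √(0.0206) = 0.144
ρ = 9.217e-05 Ω·m, so δρ = 0.144 × 9.217e-05 = 1.32e-05 Ω·m.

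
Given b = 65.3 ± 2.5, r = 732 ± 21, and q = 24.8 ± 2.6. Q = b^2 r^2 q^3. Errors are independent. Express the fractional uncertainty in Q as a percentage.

32.9%

For a monomial Q ∝ b^2, r^2, q^3, fractional errors add in quadrature:
  (2·δb/b)² = (2×0.0383)² = 0.00586;  (2·δr/r)² = (2×0.0287)² = 0.00329;  (3·δq/q)² = (3×0.105)² = 0.0989
δQ/Q = √(0.108) = 0.329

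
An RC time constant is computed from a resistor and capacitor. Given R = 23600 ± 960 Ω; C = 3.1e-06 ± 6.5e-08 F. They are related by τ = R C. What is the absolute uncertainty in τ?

0.00335 s

For a monomial τ ∝ R, C, fractional errors add in quadrature:
  (1·δR/R)² = (1×0.0407)² = 0.00165;  (1·δC/C)² = (1×0.0210)² = 0.000440
δτ/τ = √(0.00209) = 0.0458
τ = 0.0732 s, so δτ = 0.0458 × 0.0732 = 0.00335 s.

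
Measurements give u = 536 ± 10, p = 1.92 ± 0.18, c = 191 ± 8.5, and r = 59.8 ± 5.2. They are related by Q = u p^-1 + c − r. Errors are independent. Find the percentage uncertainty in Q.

Let w = u·p^-1 = 279. δw/w = √((1·δu/u)² + (-1·δp/p)²) = √(0.000348 + 0.00879) = 0.0956, so δw = 26.7.
Q = w + c − r: δQ = √(δw² + δc² + δr²) = √(712 + 72.2 + 27.0) = 28.5
Q = 410, so δQ/Q = 28.5/410 = 0.0694.

6.94%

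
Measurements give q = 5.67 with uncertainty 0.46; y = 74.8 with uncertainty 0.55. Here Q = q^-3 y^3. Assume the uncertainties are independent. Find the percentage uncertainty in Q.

For a monomial Q ∝ q^-3, y^3, fractional errors add in quadrature:
  (-3·δq/q)² = (-3×0.0811)² = 0.0592;  (3·δy/y)² = (3×0.00735)² = 0.000487
δQ/Q = √(0.0597) = 0.244

24.4%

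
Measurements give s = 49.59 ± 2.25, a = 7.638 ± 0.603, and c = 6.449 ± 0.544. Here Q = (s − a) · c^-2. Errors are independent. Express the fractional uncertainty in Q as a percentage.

17.8%

Let u = s − a = 41.95. δu = √(δs² + δa²) = √(5.06 + 0.364) = 2.33, so δu/u = 0.0555.
Q is then a monomial in u, c:
δQ/Q = √((δu/u)² + (-2·δc/c)²) = √(0.00308 + 0.0285) = 0.178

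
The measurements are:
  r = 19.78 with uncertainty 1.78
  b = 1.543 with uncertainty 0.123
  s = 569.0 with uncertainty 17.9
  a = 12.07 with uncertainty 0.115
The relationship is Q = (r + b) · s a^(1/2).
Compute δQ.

Let u = r + b = 21.32. δu = √(δr² + δb²) = √(3.17 + 0.0151) = 1.78, so δu/u = 0.0837.
Q is then a monomial in u, s, a:
δQ/Q = √((δu/u)² + (1·δs/s)² + (½·δa/a)²) = √(0.00700 + 0.000990 + 2.27e-05) = 0.0895
Q = 42150, so δQ = 0.0895 × 42150 = 3770.

3770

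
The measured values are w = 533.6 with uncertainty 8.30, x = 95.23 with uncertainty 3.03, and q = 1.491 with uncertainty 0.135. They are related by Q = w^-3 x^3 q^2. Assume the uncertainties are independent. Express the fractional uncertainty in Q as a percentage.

Q is a product of powers, so relative uncertainties combine in quadrature:
  (-3·δw/w)² = (-3×0.0156)² = 0.00218;  (3·δx/x)² = (3×0.0318)² = 0.00911;  (2·δq/q)² = (2×0.0905)² = 0.0328
δQ/Q = √(0.0441) = 0.210

21.0%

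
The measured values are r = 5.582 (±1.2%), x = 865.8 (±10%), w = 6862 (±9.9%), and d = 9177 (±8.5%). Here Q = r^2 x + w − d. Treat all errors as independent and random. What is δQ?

Let p = r^2·x = 26980. δp/p = √((2·δr/r)² + (1·δx/x)²) = √(0.000576 + 0.0100) = 0.103, so δp = 2770.
Q = p + w − d: δQ = √(δp² + δw² + δd²) = √(7.7e+06 + 4.62e+05 + 6.08e+05) = 2960

2960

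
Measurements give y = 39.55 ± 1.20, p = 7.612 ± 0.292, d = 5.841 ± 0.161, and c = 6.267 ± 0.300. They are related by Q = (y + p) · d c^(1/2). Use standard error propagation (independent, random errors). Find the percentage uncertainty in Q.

Let u = y + p = 47.16. δu = √(δy² + δp²) = √(1.44 + 0.0853) = 1.24, so δu/u = 0.0262.
Q is then a monomial in u, d, c:
δQ/Q = √((δu/u)² + (1·δd/d)² + (½·δc/c)²) = √(0.000686 + 0.000760 + 0.000573) = 0.0449

4.49%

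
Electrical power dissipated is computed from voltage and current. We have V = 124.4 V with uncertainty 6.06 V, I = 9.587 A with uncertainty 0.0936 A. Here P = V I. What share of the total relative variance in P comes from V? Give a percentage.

96.1%

(δP/P)² = (1·δV/V)² + (1·δI/I)²
  V term: (1×0.0487)² = 0.00237
  I term: (1×0.00976)² = 9.53e-05
Total = 0.00247. Share from V = 0.00237/0.00247 = 0.961.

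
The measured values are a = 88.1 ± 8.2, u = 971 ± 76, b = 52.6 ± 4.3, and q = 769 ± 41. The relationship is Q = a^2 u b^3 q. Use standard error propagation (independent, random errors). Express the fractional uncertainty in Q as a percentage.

Products/powers → add relative errors in quadrature, weighted by exponent:
  (2·δa/a)² = (2×0.0931)² = 0.0347;  (1·δu/u)² = (1×0.0783)² = 0.00613;  (3·δb/b)² = (3×0.0817)² = 0.0601;  (1·δq/q)² = (1×0.0533)² = 0.00284
δQ/Q = √(0.104) = 0.322

32.2%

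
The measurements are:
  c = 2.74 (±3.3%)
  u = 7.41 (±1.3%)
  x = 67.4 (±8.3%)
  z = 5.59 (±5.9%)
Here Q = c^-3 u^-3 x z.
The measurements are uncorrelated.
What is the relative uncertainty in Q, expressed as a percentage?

Each factor contributes (exponent × relative error)² to (δQ/Q)²:
  (-3·δc/c)² = (-3×0.0330)² = 0.00980;  (-3·δu/u)² = (-3×0.0130)² = 0.00152;  (1·δx/x)² = (1×0.0830)² = 0.00689;  (1·δz/z)² = (1×0.0590)² = 0.00348
δQ/Q = √(0.0217) = 0.147

14.7%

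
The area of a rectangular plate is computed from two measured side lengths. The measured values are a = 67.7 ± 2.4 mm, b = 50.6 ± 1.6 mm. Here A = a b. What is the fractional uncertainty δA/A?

Relative error in a monomial: (δA/A)² = Σ (nᵢ · δxᵢ/xᵢ)².
  (1·δa/a)² = (1×0.0355)² = 0.00126;  (1·δb/b)² = (1×0.0316)² = 0.001000
δA/A = √(0.00226) = 0.0475

0.0475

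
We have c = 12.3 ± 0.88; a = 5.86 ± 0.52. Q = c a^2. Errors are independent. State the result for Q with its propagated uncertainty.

422 ± 80.8

Q is a product of powers, so relative uncertainties combine in quadrature:
  (1·δc/c)² = (1×0.0715)² = 0.00512;  (2·δa/a)² = (2×0.0887)² = 0.0315
δQ/Q = √(0.0366) = 0.191
Q = 422, so δQ = 0.191 × 422 = 80.8.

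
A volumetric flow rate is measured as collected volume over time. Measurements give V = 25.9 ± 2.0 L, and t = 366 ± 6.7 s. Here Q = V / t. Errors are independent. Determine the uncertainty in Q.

0.00562 L/s

Q is a product of powers, so relative uncertainties combine in quadrature:
  (1·δV/V)² = (1×0.0772)² = 0.00596;  (-1·δt/t)² = (-1×0.0183)² = 0.000335
δQ/Q = √(0.00630) = 0.0794
Q = 0.0708 L/s, so δQ = 0.0794 × 0.0708 = 0.00562 L/s.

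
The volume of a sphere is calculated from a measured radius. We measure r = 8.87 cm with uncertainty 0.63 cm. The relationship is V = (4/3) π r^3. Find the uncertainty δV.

623 cm^3

For a monomial V ∝ r^3, fractional errors add in quadrature:
  (3·δr/r)² = (3×0.0710)² = 0.0454
δV/V = √(0.0454) = 0.213
V = 2920 cm^3, so δV = 0.213 × 2920 = 623 cm^3.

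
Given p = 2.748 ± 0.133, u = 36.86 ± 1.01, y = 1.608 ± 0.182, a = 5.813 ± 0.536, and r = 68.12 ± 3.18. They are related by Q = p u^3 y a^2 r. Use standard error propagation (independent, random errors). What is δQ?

Q is a product of powers, so relative uncertainties combine in quadrature:
  (1·δp/p)² = (1×0.0484)² = 0.00234;  (3·δu/u)² = (3×0.0274)² = 0.00676;  (1·δy/y)² = (1×0.113)² = 0.0128;  (2·δa/a)² = (2×0.0922)² = 0.0340;  (1·δr/r)² = (1×0.0467)² = 0.00218
δQ/Q = √(0.0581) = 0.241
Q = 5.094e+08, so δQ = 0.241 × 5.094e+08 = 1.23e+08.

1.23e+08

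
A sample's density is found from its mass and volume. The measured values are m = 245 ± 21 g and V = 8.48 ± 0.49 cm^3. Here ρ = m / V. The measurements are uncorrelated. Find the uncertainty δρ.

2.99 g/cm^3

Products/powers → add relative errors in quadrature, weighted by exponent:
  (1·δm/m)² = (1×0.0857)² = 0.00735;  (-1·δV/V)² = (-1×0.0578)² = 0.00334
δρ/ρ = √(0.0107) = 0.103
ρ = 28.9 g/cm^3, so δρ = 0.103 × 28.9 = 2.99 g/cm^3.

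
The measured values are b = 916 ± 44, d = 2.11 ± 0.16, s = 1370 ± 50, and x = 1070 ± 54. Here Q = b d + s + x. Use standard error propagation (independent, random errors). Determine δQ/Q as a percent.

Let p = b·d = 1930. δp/p = √((1·δb/b)² + (1·δd/d)²) = √(0.00231 + 0.00575) = 0.0898, so δp = 173.
Q = p + s + x: δQ = √(δp² + δs² + δx²) = √(30100 + 2500 + 2920) = 188
Q = 4370, so δQ/Q = 188/4370 = 0.0431.

4.31%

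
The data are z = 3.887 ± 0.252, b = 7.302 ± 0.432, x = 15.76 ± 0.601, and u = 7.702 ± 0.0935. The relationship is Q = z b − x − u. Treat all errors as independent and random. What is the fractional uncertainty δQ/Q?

0.521

Let p = z·b = 28.38. δp/p = √((1·δz/z)² + (1·δb/b)²) = √(0.00420 + 0.00350) = 0.0878, so δp = 2.49.
Q = p − x − u: δQ = √(δp² + δx² + δu²) = √(6.21 + 0.361 + 0.00874) = 2.56
Q = 4.921, so δQ/Q = 2.56/4.921 = 0.521.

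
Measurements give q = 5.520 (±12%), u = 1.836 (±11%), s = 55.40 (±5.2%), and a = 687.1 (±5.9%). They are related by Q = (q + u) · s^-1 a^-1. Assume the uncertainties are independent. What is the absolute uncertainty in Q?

2.37e-05

Let w = q + u = 7.356. δw = √(δq² + δu²) = √(0.439 + 0.0408) = 0.693, so δw/w = 0.0941.
Q is then a monomial in w, s, a:
δQ/Q = √((δw/w)² + (-1·δs/s)² + (-1·δa/a)²) = √(0.00886 + 0.00270 + 0.00348) = 0.123
Q = 0.0001932, so δQ = 0.123 × 0.0001932 = 2.37e-05.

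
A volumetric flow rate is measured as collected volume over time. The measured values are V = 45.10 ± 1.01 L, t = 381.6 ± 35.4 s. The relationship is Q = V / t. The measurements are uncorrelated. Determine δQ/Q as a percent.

9.54%

Products/powers → add relative errors in quadrature, weighted by exponent:
  (1·δV/V)² = (1×0.0224)² = 0.000502;  (-1·δt/t)² = (-1×0.0928)² = 0.00861
δQ/Q = √(0.00911) = 0.0954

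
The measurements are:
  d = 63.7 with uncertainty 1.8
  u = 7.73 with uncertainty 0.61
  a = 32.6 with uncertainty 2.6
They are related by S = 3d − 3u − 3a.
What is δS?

Each term contributes (cᵢ δxᵢ)² to (δS)²:
  (3·δd)² = 29.2;  (3·δu)² = 3.35;  (3·δa)² = 60.8
δS = √(93.3) = 9.66

9.66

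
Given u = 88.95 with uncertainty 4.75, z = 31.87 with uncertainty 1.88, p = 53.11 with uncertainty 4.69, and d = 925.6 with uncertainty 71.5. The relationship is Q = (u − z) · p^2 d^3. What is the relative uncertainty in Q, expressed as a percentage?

Let w = u − z = 57.08. δw = √(δu² + δz²) = √(22.6 + 3.53) = 5.11, so δw/w = 0.0895.
Q is then a monomial in w, p, d:
δQ/Q = √((δw/w)² + (2·δp/p)² + (3·δd/d)²) = √(0.00801 + 0.0312 + 0.0537) = 0.305

30.5%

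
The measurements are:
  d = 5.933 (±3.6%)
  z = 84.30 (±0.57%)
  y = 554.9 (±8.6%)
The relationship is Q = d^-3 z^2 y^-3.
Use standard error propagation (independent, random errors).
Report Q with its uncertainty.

(1.992 ± 0.557) × 10^-7

Since Q is a product/quotient, work with relative uncertainties:
  (-3·δd/d)² = (-3×0.0360)² = 0.0117;  (2·δz/z)² = (2×0.00570)² = 0.000130;  (-3·δy/y)² = (-3×0.0860)² = 0.0666
δQ/Q = √(0.0784) = 0.280
Q = 1.992e-07, so δQ = 0.280 × 1.992e-07 = 5.57e-08.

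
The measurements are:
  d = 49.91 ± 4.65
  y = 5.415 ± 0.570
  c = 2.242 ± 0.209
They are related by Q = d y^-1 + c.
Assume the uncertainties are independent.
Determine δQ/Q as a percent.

Let p = d·y^-1 = 9.217. δp/p = √((1·δd/d)² + (-1·δy/y)²) = √(0.00868 + 0.0111) = 0.141, so δp = 1.30.
Q = p + c: δQ = √(δp² + δc²) = √(1.68 + 0.0437) = 1.31
Q = 11.46, so δQ/Q = 1.31/11.46 = 0.115.

11.5%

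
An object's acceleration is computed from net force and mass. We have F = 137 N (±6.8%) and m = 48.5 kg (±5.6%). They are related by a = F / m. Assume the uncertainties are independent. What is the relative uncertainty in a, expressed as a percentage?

8.81%

a is a product of powers, so relative uncertainties combine in quadrature:
  (1·δF/F)² = (1×0.0680)² = 0.00462;  (-1·δm/m)² = (-1×0.0560)² = 0.00314
δa/a = √(0.00776) = 0.0881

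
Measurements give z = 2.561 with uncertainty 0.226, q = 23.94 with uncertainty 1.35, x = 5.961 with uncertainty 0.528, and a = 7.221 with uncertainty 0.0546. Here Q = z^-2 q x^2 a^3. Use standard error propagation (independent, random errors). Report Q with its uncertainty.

48840 ± 12600

Products/powers → add relative errors in quadrature, weighted by exponent:
  (-2·δz/z)² = (-2×0.0882)² = 0.0311;  (1·δq/q)² = (1×0.0564)² = 0.00318;  (2·δx/x)² = (2×0.0886)² = 0.0314;  (3·δa/a)² = (3×0.00756)² = 0.000515
δQ/Q = √(0.0662) = 0.257
Q = 48840, so δQ = 0.257 × 48840 = 12600.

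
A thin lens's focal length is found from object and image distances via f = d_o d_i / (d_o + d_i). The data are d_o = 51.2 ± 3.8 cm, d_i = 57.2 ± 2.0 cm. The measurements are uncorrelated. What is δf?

1.15 cm

∂f/∂d_o = (d_i/(d_o+d_i))² = 0.278;  ∂f/∂d_i = (d_o/(d_o+d_i))² = 0.223
δf = √((∂f/∂d_o · δd_o)² + (∂f/∂d_i · δd_i)²) = √(1.12 + 0.199) = 1.15 cm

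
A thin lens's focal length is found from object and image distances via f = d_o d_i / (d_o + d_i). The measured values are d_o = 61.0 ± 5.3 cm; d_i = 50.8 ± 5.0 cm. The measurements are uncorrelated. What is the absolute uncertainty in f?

∂f/∂d_o = (d_i/(d_o+d_i))² = 0.206;  ∂f/∂d_i = (d_o/(d_o+d_i))² = 0.298
δf = √((∂f/∂d_o · δd_o)² + (∂f/∂d_i · δd_i)²) = √(1.20 + 2.22) = 1.85 cm

1.85 cm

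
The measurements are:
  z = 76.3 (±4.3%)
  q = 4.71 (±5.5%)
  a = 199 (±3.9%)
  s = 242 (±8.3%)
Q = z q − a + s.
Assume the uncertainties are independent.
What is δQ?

33.1

Let p = z·q = 359. δp/p = √((1·δz/z)² + (1·δq/q)²) = √(0.00185 + 0.00302) = 0.0698, so δp = 25.1.
Q = p − a + s: δQ = √(δp² + δa² + δs²) = √(629 + 60.2 + 403) = 33.1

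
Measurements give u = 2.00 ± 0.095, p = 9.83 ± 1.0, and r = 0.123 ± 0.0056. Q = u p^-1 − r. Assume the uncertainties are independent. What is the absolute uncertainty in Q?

Let w = u·p^-1 = 0.203. δw/w = √((1·δu/u)² + (-1·δp/p)²) = √(0.00226 + 0.0103) = 0.112, so δw = 0.0228.
Q = w − r: δQ = √(δw² + δr²) = √(0.000522 + 3.14e-05) = 0.0235

0.0235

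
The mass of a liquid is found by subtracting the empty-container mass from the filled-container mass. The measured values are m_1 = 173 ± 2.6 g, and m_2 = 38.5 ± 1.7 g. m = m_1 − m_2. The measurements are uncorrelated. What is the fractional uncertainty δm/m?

0.0231

m is a linear combination, so absolute uncertainties add in quadrature:
  (δm_1)² = 6.76;  (δm_2)² = 2.89
δm = √(9.65) = 3.11 g
m = 134 g, so δm/m = 3.11/134 = 0.0231.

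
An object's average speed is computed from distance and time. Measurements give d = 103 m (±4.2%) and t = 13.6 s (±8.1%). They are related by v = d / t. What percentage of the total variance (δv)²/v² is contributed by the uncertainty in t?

(δv/v)² = (1·δd/d)² + (-1·δt/t)²
  d term: (1×0.0420)² = 0.00176
  t term: (-1×0.0810)² = 0.00656
Total = 0.00833. Share from t = 0.00656/0.00833 = 0.788.

78.8%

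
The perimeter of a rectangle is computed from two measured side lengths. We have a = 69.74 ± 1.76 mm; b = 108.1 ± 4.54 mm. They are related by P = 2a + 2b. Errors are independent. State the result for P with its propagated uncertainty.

355.7 ± 9.74 mm

Each term contributes (cᵢ δxᵢ)² to (δP)²:
  (2·δa)² = 12.4;  (2·δb)² = 82.4
δP = √(94.8) = 9.74 mm
P = 355.7 mm.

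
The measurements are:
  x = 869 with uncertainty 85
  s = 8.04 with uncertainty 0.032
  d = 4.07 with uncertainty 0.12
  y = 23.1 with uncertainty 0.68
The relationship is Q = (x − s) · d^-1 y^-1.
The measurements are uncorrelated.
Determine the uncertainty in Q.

0.981

Let u = x − s = 861. δu = √(δx² + δs²) = √(7220 + 0.00102) = 85.0, so δu/u = 0.0987.
Q is then a monomial in u, d, y:
δQ/Q = √((δu/u)² + (-1·δd/d)² + (-1·δy/y)²) = √(0.00975 + 0.000869 + 0.000867) = 0.107
Q = 9.16, so δQ = 0.107 × 9.16 = 0.981.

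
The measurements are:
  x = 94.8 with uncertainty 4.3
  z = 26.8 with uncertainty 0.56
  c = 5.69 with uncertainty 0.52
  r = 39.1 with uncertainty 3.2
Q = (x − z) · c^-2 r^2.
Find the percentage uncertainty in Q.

Let u = x − z = 68.0. δu = √(δx² + δz²) = √(18.5 + 0.314) = 4.34, so δu/u = 0.0638.
Q is then a monomial in u, c, r:
δQ/Q = √((δu/u)² + (-2·δc/c)² + (2·δr/r)²) = √(0.00407 + 0.0334 + 0.0268) = 0.254

25.4%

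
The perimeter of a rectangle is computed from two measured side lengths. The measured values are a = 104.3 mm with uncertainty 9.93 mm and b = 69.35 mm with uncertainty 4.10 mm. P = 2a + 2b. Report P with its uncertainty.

P is a linear combination, so absolute uncertainties add in quadrature:
  (2·δa)² = 394;  (2·δb)² = 67.2
δP = √(462) = 21.5 mm
P = 347.3 mm.

347.3 ± 21.5 mm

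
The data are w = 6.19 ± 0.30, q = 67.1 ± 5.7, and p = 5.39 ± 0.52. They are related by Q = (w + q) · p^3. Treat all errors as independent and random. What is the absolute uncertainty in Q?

3440

Let u = w + q = 73.3. δu = √(δw² + δq²) = √(0.0900 + 32.5) = 5.71, so δu/u = 0.0779.
Q is then a monomial in u, p:
δQ/Q = √((δu/u)² + (3·δp/p)²) = √(0.00607 + 0.0838) = 0.300
Q = 11500, so δQ = 0.300 × 11500 = 3440.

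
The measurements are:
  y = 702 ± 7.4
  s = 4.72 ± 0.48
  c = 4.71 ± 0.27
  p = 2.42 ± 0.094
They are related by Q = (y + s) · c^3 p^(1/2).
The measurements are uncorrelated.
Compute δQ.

Let u = y + s = 707. δu = √(δy² + δs²) = √(54.8 + 0.230) = 7.42, so δu/u = 0.0105.
Q is then a monomial in u, c, p:
δQ/Q = √((δu/u)² + (3·δc/c)² + (½·δp/p)²) = √(0.000110 + 0.0296 + 0.000377) = 0.173
Q = 1.15e+05, so δQ = 0.173 × 1.15e+05 = 19900.

19900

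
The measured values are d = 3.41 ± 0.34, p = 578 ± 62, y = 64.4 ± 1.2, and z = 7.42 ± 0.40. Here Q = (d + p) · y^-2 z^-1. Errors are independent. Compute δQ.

0.00236

Let u = d + p = 581. δu = √(δd² + δp²) = √(0.116 + 3840) = 62.0, so δu/u = 0.107.
Q is then a monomial in u, y, z:
δQ/Q = √((δu/u)² + (-2·δy/y)² + (-1·δz/z)²) = √(0.0114 + 0.00139 + 0.00291) = 0.125
Q = 0.0189, so δQ = 0.125 × 0.0189 = 0.00236.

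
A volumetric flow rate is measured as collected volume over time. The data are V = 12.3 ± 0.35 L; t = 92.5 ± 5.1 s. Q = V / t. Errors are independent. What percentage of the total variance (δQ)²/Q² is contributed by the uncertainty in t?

79.0%

(δQ/Q)² = (1·δV/V)² + (-1·δt/t)²
  V term: (1×0.0285)² = 0.000810
  t term: (-1×0.0551)² = 0.00304
Total = 0.00385. Share from t = 0.00304/0.00385 = 0.790.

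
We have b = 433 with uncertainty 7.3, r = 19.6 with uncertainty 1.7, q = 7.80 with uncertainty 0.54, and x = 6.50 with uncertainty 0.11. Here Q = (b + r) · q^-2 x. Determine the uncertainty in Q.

6.79

Let u = b + r = 453. δu = √(δb² + δr²) = √(53.3 + 2.89) = 7.50, so δu/u = 0.0166.
Q is then a monomial in u, q, x:
δQ/Q = √((δu/u)² + (-2·δq/q)² + (1·δx/x)²) = √(0.000274 + 0.0192 + 0.000286) = 0.140
Q = 48.4, so δQ = 0.140 × 48.4 = 6.79.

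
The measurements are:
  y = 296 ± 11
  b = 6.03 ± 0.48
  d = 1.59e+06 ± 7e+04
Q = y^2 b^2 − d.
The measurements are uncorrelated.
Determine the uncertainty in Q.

5.64e+05

Let p = y^2·b^2 = 3.19e+06. δp/p = √((2·δy/y)² + (2·δb/b)²) = √(0.00552 + 0.0253) = 0.176, so δp = 5.6e+05.
Q = p − d: δQ = √(δp² + δd²) = √(3.13e+11 + 4.9e+09) = 5.64e+05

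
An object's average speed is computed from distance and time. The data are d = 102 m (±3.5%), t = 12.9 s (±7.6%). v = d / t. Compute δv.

Since v is a product/quotient, work with relative uncertainties:
  (1·δd/d)² = (1×0.0350)² = 0.00123;  (-1·δt/t)² = (-1×0.0760)² = 0.00578
δv/v = √(0.00700) = 0.0837
v = 7.91 m/s, so δv = 0.0837 × 7.91 = 0.662 m/s.

0.662 m/s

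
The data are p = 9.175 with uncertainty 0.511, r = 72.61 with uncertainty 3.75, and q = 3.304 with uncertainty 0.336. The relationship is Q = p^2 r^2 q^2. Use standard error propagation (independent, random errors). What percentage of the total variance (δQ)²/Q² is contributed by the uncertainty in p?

19.3%

(δQ/Q)² = (2·δp/p)² + (2·δr/r)² + (2·δq/q)²
  p term: (2×0.0557)² = 0.0124
  r term: (2×0.0516)² = 0.0107
  q term: (2×0.102)² = 0.0414
Total = 0.0644. Share from p = 0.0124/0.0644 = 0.193.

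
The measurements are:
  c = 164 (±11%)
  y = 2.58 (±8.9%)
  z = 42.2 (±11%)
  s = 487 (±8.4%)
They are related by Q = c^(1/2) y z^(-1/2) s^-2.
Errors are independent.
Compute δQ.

Products/powers → add relative errors in quadrature, weighted by exponent:
  (½·δc/c)² = (0.5×0.110)² = 0.00302;  (1·δy/y)² = (1×0.0890)² = 0.00792;  (−½·δz/z)² = (-0.5×0.110)² = 0.00302;  (-2·δs/s)² = (-2×0.0840)² = 0.0282
δQ/Q = √(0.0422) = 0.205
Q = 2.14e-05, so δQ = 0.205 × 2.14e-05 = 4.41e-06.

4.41e-06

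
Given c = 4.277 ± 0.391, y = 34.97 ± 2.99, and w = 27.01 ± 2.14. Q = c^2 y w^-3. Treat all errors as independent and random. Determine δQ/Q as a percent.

31.2%

Since Q is a product/quotient, work with relative uncertainties:
  (2·δc/c)² = (2×0.0914)² = 0.0334;  (1·δy/y)² = (1×0.0855)² = 0.00731;  (-3·δw/w)² = (-3×0.0792)² = 0.0565
δQ/Q = √(0.0972) = 0.312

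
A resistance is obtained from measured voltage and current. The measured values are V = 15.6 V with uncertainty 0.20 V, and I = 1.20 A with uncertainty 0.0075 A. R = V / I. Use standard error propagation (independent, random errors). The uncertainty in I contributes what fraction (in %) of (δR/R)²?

(δR/R)² = (1·δV/V)² + (-1·δI/I)²
  V term: (1×0.0128)² = 0.000164
  I term: (-1×0.00625)² = 3.91e-05
Total = 0.000203. Share from I = 3.91e-05/0.000203 = 0.192.

19.2%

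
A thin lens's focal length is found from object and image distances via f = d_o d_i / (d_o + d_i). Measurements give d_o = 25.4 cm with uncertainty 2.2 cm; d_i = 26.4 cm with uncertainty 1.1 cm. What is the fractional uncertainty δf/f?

∂f/∂d_o = (d_i/(d_o+d_i))² = 0.260;  ∂f/∂d_i = (d_o/(d_o+d_i))² = 0.240
δf = √((∂f/∂d_o · δd_o)² + (∂f/∂d_i · δd_i)²) = √(0.327 + 0.0700) = 0.630 cm
f = 12.9 cm, so δf/f = 0.630/12.9 = 0.0486.

0.0486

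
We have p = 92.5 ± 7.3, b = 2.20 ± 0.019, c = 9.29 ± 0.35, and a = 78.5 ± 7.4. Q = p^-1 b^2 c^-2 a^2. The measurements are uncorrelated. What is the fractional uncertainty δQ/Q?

Products/powers → add relative errors in quadrature, weighted by exponent:
  (-1·δp/p)² = (-1×0.0789)² = 0.00623;  (2·δb/b)² = (2×0.00864)² = 0.000298;  (-2·δc/c)² = (-2×0.0377)² = 0.00568;  (2·δa/a)² = (2×0.0943)² = 0.0355
δQ/Q = √(0.0477) = 0.219

0.219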